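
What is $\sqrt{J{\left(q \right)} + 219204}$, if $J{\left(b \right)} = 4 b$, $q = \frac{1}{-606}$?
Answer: $\frac{\sqrt{20124899430}}{303} \approx 468.19$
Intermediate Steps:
$q = - \frac{1}{606} \approx -0.0016502$
$\sqrt{J{\left(q \right)} + 219204} = \sqrt{4 \left(- \frac{1}{606}\right) + 219204} = \sqrt{- \frac{2}{303} + 219204} = \sqrt{\frac{66418810}{303}} = \frac{\sqrt{20124899430}}{303}$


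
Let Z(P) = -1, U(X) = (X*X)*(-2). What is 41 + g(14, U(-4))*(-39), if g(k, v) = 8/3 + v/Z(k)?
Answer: -1311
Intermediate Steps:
U(X) = -2*X² (U(X) = X²*(-2) = -2*X²)
g(k, v) = 8/3 - v (g(k, v) = 8/3 + v/(-1) = 8*(⅓) + v*(-1) = 8/3 - v)
41 + g(14, U(-4))*(-39) = 41 + (8/3 - (-2)*(-4)²)*(-39) = 41 + (8/3 - (-2)*16)*(-39) = 41 + (8/3 - 1*(-32))*(-39) = 41 + (8/3 + 32)*(-39) = 41 + (104/3)*(-39) = 41 - 1352 = -1311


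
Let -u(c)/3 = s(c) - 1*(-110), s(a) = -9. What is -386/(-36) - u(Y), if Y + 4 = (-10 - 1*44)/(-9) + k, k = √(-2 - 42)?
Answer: 5647/18 ≈ 313.72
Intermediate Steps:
k = 2*I*√11 (k = √(-44) = 2*I*√11 ≈ 6.6332*I)
Y = 2 + 2*I*√11 (Y = -4 + ((-10 - 1*44)/(-9) + 2*I*√11) = -4 + ((-10 - 44)*(-⅑) + 2*I*√11) = -4 + (-54*(-⅑) + 2*I*√11) = -4 + (6 + 2*I*√11) = 2 + 2*I*√11 ≈ 2.0 + 6.6332*I)
u(c) = -303 (u(c) = -3*(-9 - 1*(-110)) = -3*(-9 + 110) = -3*101 = -303)
-386/(-36) - u(Y) = -386/(-36) - 1*(-303) = -386*(-1/36) + 303 = 193/18 + 303 = 5647/18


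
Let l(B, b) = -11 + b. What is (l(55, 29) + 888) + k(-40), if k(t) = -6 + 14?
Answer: 914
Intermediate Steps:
k(t) = 8
(l(55, 29) + 888) + k(-40) = ((-11 + 29) + 888) + 8 = (18 + 888) + 8 = 906 + 8 = 914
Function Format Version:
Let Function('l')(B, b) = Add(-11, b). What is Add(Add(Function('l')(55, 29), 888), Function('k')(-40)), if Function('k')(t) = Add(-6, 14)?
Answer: 914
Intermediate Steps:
Function('k')(t) = 8
Add(Add(Function('l')(55, 29), 888), Function('k')(-40)) = Add(Add(Add(-11, 29), 888), 8) = Add(Add(18, 888), 8) = Add(906, 8) = 914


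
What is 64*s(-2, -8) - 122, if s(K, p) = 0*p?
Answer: -122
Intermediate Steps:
s(K, p) = 0
64*s(-2, -8) - 122 = 64*0 - 122 = 0 - 122 = -122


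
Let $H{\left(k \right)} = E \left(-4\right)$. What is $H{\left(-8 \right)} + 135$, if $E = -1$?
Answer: $139$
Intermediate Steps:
$H{\left(k \right)} = 4$ ($H{\left(k \right)} = \left(-1\right) \left(-4\right) = 4$)
$H{\left(-8 \right)} + 135 = 4 + 135 = 139$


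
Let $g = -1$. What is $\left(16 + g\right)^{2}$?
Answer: $225$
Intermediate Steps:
$\left(16 + g\right)^{2} = \left(16 - 1\right)^{2} = 15^{2} = 225$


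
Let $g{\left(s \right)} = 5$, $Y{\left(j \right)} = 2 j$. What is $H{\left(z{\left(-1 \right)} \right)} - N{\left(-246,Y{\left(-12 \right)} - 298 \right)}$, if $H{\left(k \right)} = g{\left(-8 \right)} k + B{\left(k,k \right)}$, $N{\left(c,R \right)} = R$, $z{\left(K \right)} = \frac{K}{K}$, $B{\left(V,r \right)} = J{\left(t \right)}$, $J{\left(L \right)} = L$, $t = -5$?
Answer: $322$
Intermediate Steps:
$B{\left(V,r \right)} = -5$
$z{\left(K \right)} = 1$
$H{\left(k \right)} = -5 + 5 k$ ($H{\left(k \right)} = 5 k - 5 = -5 + 5 k$)
$H{\left(z{\left(-1 \right)} \right)} - N{\left(-246,Y{\left(-12 \right)} - 298 \right)} = \left(-5 + 5 \cdot 1\right) - \left(2 \left(-12\right) - 298\right) = \left(-5 + 5\right) - \left(-24 - 298\right) = 0 - -322 = 0 + 322 = 322$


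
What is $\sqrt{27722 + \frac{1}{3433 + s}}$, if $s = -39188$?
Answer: $\frac{\sqrt{35440359897295}}{35755} \approx 166.5$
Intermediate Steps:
$\sqrt{27722 + \frac{1}{3433 + s}} = \sqrt{27722 + \frac{1}{3433 - 39188}} = \sqrt{27722 + \frac{1}{-35755}} = \sqrt{27722 - \frac{1}{35755}} = \sqrt{\frac{991200109}{35755}} = \frac{\sqrt{35440359897295}}{35755}$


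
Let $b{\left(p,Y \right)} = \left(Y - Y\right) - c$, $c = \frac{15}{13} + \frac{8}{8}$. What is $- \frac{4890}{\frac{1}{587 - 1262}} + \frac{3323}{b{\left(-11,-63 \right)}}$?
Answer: $\frac{92377801}{28} \approx 3.2992 \cdot 10^{6}$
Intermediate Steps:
$c = \frac{28}{13}$ ($c = 15 \cdot \frac{1}{13} + 8 \cdot \frac{1}{8} = \frac{15}{13} + 1 = \frac{28}{13} \approx 2.1538$)
$b{\left(p,Y \right)} = - \frac{28}{13}$ ($b{\left(p,Y \right)} = \left(Y - Y\right) - \frac{28}{13} = 0 - \frac{28}{13} = - \frac{28}{13}$)
$- \frac{4890}{\frac{1}{587 - 1262}} + \frac{3323}{b{\left(-11,-63 \right)}} = - \frac{4890}{\frac{1}{587 - 1262}} + \frac{3323}{- \frac{28}{13}} = - \frac{4890}{\frac{1}{-675}} + 3323 \left(- \frac{13}{28}\right) = - \frac{4890}{- \frac{1}{675}} - \frac{43199}{28} = \left(-4890\right) \left(-675\right) - \frac{43199}{28} = 3300750 - \frac{43199}{28} = \frac{92377801}{28}$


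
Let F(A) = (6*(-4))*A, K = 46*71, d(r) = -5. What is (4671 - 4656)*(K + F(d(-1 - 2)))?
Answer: 50790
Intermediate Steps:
K = 3266
F(A) = -24*A
(4671 - 4656)*(K + F(d(-1 - 2))) = (4671 - 4656)*(3266 - 24*(-5)) = 15*(3266 + 120) = 15*3386 = 50790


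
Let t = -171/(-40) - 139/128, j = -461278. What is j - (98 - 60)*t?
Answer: -147647739/320 ≈ -4.6140e+5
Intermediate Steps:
t = 2041/640 (t = -171*(-1/40) - 139*1/128 = 171/40 - 139/128 = 2041/640 ≈ 3.1891)
j - (98 - 60)*t = -461278 - (98 - 60)*2041/640 = -461278 - 38*2041/640 = -461278 - 1*38779/320 = -461278 - 38779/320 = -147647739/320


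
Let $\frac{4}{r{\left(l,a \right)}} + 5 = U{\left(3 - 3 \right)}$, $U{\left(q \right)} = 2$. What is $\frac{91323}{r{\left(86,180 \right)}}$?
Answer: $- \frac{273969}{4} \approx -68492.0$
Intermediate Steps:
$r{\left(l,a \right)} = - \frac{4}{3}$ ($r{\left(l,a \right)} = \frac{4}{-5 + 2} = \frac{4}{-3} = 4 \left(- \frac{1}{3}\right) = - \frac{4}{3}$)
$\frac{91323}{r{\left(86,180 \right)}} = \frac{91323}{- \frac{4}{3}} = 91323 \left(- \frac{3}{4}\right) = - \frac{273969}{4}$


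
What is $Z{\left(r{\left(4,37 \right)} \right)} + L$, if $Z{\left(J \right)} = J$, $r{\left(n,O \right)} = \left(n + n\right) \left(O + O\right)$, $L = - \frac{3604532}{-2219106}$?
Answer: $\frac{658657642}{1109553} \approx 593.62$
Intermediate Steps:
$L = \frac{1802266}{1109553}$ ($L = \left(-3604532\right) \left(- \frac{1}{2219106}\right) = \frac{1802266}{1109553} \approx 1.6243$)
$r{\left(n,O \right)} = 4 O n$ ($r{\left(n,O \right)} = 2 n 2 O = 4 O n$)
$Z{\left(r{\left(4,37 \right)} \right)} + L = 4 \cdot 37 \cdot 4 + \frac{1802266}{1109553} = 592 + \frac{1802266}{1109553} = \frac{658657642}{1109553}$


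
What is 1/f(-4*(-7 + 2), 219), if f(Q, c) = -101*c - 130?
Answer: -1/22249 ≈ -4.4946e-5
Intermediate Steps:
f(Q, c) = -130 - 101*c
1/f(-4*(-7 + 2), 219) = 1/(-130 - 101*219) = 1/(-130 - 22119) = 1/(-22249) = -1/22249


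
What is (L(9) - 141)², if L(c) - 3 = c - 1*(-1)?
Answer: 16384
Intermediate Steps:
L(c) = 4 + c (L(c) = 3 + (c - 1*(-1)) = 3 + (c + 1) = 3 + (1 + c) = 4 + c)
(L(9) - 141)² = ((4 + 9) - 141)² = (13 - 141)² = (-128)² = 16384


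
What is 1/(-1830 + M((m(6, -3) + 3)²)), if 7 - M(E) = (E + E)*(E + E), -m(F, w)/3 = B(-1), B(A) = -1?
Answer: -1/7007 ≈ -0.00014271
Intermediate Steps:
m(F, w) = 3 (m(F, w) = -3*(-1) = 3)
M(E) = 7 - 4*E² (M(E) = 7 - (E + E)*(E + E) = 7 - 2*E*2*E = 7 - 4*E²)
1/(-1830 + M((m(6, -3) + 3)²)) = 1/(-1830 + (7 - 4*(3 + 3)⁴)) = 1/(-1830 + (7 - 4*(6²)²)) = 1/(-1830 + (7 - 4*36²)) = 1/(-1830 + (7 - 4*1296)) = 1/(-1830 + (7 - 5184)) = 1/(-1830 - 5177) = 1/(-7007) = -1/7007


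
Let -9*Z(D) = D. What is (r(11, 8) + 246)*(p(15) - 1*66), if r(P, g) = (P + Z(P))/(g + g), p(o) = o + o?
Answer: -8878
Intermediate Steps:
p(o) = 2*o
Z(D) = -D/9
r(P, g) = 4*P/(9*g) (r(P, g) = (P - P/9)/(g + g) = (8*P/9)/((2*g)) = (8*P/9)*(1/(2*g)) = 4*P/(9*g))
(r(11, 8) + 246)*(p(15) - 1*66) = ((4/9)*11/8 + 246)*(2*15 - 1*66) = ((4/9)*11*(⅛) + 246)*(30 - 66) = (11/18 + 246)*(-36) = (4439/18)*(-36) = -8878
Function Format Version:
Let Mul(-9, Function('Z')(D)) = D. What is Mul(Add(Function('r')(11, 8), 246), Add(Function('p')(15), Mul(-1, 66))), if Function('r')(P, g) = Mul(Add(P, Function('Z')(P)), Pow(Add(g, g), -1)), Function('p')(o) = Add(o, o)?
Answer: -8878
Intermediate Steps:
Function('p')(o) = Mul(2, o)
Function('Z')(D) = Mul(Rational(-1, 9), D)
Function('r')(P, g) = Mul(Rational(4, 9), P, Pow(g, -1)) (Function('r')(P, g) = Mul(Add(P, Mul(Rational(-1, 9), P)), Pow(Add(g, g), -1)) = Mul(Mul(Rational(8, 9), P), Pow(Mul(2, g), -1)) = Mul(Mul(Rational(8, 9), P), Mul(Rational(1, 2), Pow(g, -1))) = Mul(Rational(4, 9), P, Pow(g, -1)))
Mul(Add(Function('r')(11, 8), 246), Add(Function('p')(15), Mul(-1, 66))) = Mul(Add(Mul(Rational(4, 9), 11, Pow(8, -1)), 246), Add(Mul(2, 15), Mul(-1, 66))) = Mul(Add(Mul(Rational(4, 9), 11, Rational(1, 8)), 246), Add(30, -66)) = Mul(Add(Rational(11, 18), 246), -36) = Mul(Rational(4439, 18), -36) = -8878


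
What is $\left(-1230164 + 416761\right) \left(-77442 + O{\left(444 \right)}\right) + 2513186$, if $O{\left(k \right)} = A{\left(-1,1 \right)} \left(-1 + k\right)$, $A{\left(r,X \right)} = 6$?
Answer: $60832043138$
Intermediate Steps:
$O{\left(k \right)} = -6 + 6 k$ ($O{\left(k \right)} = 6 \left(-1 + k\right) = -6 + 6 k$)
$\left(-1230164 + 416761\right) \left(-77442 + O{\left(444 \right)}\right) + 2513186 = \left(-1230164 + 416761\right) \left(-77442 + \left(-6 + 6 \cdot 444\right)\right) + 2513186 = - 813403 \left(-77442 + \left(-6 + 2664\right)\right) + 2513186 = - 813403 \left(-77442 + 2658\right) + 2513186 = \left(-813403\right) \left(-74784\right) + 2513186 = 60829529952 + 2513186 = 60832043138$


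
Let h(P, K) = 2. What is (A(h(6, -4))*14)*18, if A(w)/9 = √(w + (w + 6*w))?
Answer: 9072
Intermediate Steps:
A(w) = 18*√2*√w (A(w) = 9*√(w + (w + 6*w)) = 9*√(w + 7*w) = 9*√(8*w) = 9*(2*√2*√w) = 18*√2*√w)
(A(h(6, -4))*14)*18 = ((18*√2*√2)*14)*18 = (36*14)*18 = 504*18 = 9072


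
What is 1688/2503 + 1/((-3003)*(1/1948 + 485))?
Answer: 4789150479140/7101454889529 ≈ 0.67439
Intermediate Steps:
1688/2503 + 1/((-3003)*(1/1948 + 485)) = 1688*(1/2503) - 1/(3003*(1/1948 + 485)) = 1688/2503 - 1/(3003*944781/1948) = 1688/2503 - 1/3003*1948/944781 = 1688/2503 - 1948/2837177343 = 4789150479140/7101454889529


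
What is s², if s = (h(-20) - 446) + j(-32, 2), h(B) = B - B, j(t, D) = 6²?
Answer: 168100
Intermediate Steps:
j(t, D) = 36
h(B) = 0
s = -410 (s = (0 - 446) + 36 = -446 + 36 = -410)
s² = (-410)² = 168100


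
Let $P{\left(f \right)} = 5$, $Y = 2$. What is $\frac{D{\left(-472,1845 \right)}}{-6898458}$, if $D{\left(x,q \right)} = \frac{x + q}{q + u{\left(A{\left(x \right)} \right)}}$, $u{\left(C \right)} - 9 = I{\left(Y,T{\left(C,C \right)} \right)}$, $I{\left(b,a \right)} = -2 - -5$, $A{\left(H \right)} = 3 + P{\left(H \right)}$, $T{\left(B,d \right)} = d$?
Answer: $- \frac{1373}{12810436506} \approx -1.0718 \cdot 10^{-7}$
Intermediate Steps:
$A{\left(H \right)} = 8$ ($A{\left(H \right)} = 3 + 5 = 8$)
$I{\left(b,a \right)} = 3$ ($I{\left(b,a \right)} = -2 + 5 = 3$)
$u{\left(C \right)} = 12$ ($u{\left(C \right)} = 9 + 3 = 12$)
$D{\left(x,q \right)} = \frac{q + x}{12 + q}$ ($D{\left(x,q \right)} = \frac{x + q}{q + 12} = \frac{q + x}{12 + q}$)
$\frac{D{\left(-472,1845 \right)}}{-6898458} = \frac{\frac{1}{12 + 1845} \left(1845 - 472\right)}{-6898458} = \frac{1}{1857} \cdot 1373 \left(- \frac{1}{6898458}\right) = \frac{1373}{1857} \left(- \frac{1}{6898458}\right) = - \frac{1373}{12810436506}$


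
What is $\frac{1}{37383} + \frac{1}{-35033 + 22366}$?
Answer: $- \frac{24716}{473530461} \approx -5.2195 \cdot 10^{-5}$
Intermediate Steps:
$\frac{1}{37383} + \frac{1}{-35033 + 22366} = \frac{1}{37383} + \frac{1}{-12667} = \frac{1}{37383} - \frac{1}{12667} = - \frac{24716}{473530461}$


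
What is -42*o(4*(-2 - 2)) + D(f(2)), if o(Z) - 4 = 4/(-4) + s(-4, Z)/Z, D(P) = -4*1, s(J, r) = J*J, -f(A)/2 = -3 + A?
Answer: -88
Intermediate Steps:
f(A) = 6 - 2*A (f(A) = -2*(-3 + A) = 6 - 2*A)
s(J, r) = J²
D(P) = -4
o(Z) = 3 + 16/Z (o(Z) = 4 + (4/(-4) + (-4)²/Z) = 4 + (4*(-¼) + 16/Z) = 4 + (-1 + 16/Z) = 3 + 16/Z)
-42*o(4*(-2 - 2)) + D(f(2)) = -42*(3 + 16/((4*(-2 - 2)))) - 4 = -42*(3 + 16/((4*(-4)))) - 4 = -42*(3 + 16/(-16)) - 4 = -42*(3 + 16*(-1/16)) - 4 = -42*(3 - 1) - 4 = -42*2 - 4 = -84 - 4 = -88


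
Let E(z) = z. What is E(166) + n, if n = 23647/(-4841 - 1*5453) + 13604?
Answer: 141724733/10294 ≈ 13768.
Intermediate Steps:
n = 140015929/10294 (n = 23647/(-4841 - 5453) + 13604 = 23647/(-10294) + 13604 = 23647*(-1/10294) + 13604 = -23647/10294 + 13604 = 140015929/10294 ≈ 13602.)
E(166) + n = 166 + 140015929/10294 = 141724733/10294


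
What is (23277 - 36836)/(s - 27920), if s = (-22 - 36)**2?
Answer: 1937/3508 ≈ 0.55217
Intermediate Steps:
s = 3364 (s = (-58)**2 = 3364)
(23277 - 36836)/(s - 27920) = (23277 - 36836)/(3364 - 27920) = -13559/(-24556) = -13559*(-1/24556) = 1937/3508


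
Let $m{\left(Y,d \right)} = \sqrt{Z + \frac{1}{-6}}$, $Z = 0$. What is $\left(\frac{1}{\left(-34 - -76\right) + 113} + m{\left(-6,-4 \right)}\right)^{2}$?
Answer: $- \frac{24019}{144150} + \frac{i \sqrt{6}}{465} \approx -0.16663 + 0.0052677 i$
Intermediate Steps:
$m{\left(Y,d \right)} = \frac{i \sqrt{6}}{6}$ ($m{\left(Y,d \right)} = \sqrt{0 + \frac{1}{-6}} = \sqrt{0 - \frac{1}{6}} = \sqrt{- \frac{1}{6}} = \frac{i \sqrt{6}}{6}$)
$\left(\frac{1}{\left(-34 - -76\right) + 113} + m{\left(-6,-4 \right)}\right)^{2} = \left(\frac{1}{\left(-34 - -76\right) + 113} + \frac{i \sqrt{6}}{6}\right)^{2} = \left(\frac{1}{\left(-34 + 76\right) + 113} + \frac{i \sqrt{6}}{6}\right)^{2} = \left(\frac{1}{42 + 113} + \frac{i \sqrt{6}}{6}\right)^{2} = \left(\frac{1}{155} + \frac{i \sqrt{6}}{6}\right)^{2}$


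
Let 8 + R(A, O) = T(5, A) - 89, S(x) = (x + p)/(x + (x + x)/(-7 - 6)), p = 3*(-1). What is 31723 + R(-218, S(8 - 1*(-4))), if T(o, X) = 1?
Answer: 31627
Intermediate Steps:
p = -3
S(x) = 13*(-3 + x)/(11*x) (S(x) = (x - 3)/(x + (x + x)/(-7 - 6)) = (-3 + x)/(x + (2*x)/(-13)) = (-3 + x)/(x + (2*x)*(-1/13)) = (-3 + x)/(x - 2*x/13) = (-3 + x)/((11*x/13)) = (-3 + x)*(13/(11*x)) = 13*(-3 + x)/(11*x))
R(A, O) = -96 (R(A, O) = -8 + (1 - 89) = -8 - 88 = -96)
31723 + R(-218, S(8 - 1*(-4))) = 31723 - 96 = 31627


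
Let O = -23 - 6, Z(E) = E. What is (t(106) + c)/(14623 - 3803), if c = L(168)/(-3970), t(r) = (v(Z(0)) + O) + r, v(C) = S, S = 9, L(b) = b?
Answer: 85313/10738850 ≈ 0.0079443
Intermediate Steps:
O = -29
v(C) = 9
t(r) = -20 + r (t(r) = (9 - 29) + r = -20 + r)
c = -84/1985 (c = 168/(-3970) = 168*(-1/3970) = -84/1985 ≈ -0.042317)
(t(106) + c)/(14623 - 3803) = ((-20 + 106) - 84/1985)/(14623 - 3803) = (86 - 84/1985)/10820 = (170626/1985)*(1/10820) = 85313/10738850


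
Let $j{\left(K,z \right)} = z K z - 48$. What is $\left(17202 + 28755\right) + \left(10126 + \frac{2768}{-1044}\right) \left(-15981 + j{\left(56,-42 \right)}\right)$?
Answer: $\frac{24296306583}{29} \approx 8.378 \cdot 10^{8}$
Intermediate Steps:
$j{\left(K,z \right)} = -48 + K z^{2}$ ($j{\left(K,z \right)} = K z z - 48 = K z^{2} - 48 = -48 + K z^{2}$)
$\left(17202 + 28755\right) + \left(10126 + \frac{2768}{-1044}\right) \left(-15981 + j{\left(56,-42 \right)}\right) = \left(17202 + 28755\right) + \left(10126 + \frac{2768}{-1044}\right) \left(-15981 - \left(48 - 56 \left(-42\right)^{2}\right)\right) = 45957 + \left(10126 + 2768 \left(- \frac{1}{1044}\right)\right) \left(-15981 + \left(-48 + 56 \cdot 1764\right)\right) = 45957 + \left(10126 - \frac{692}{261}\right) \left(-15981 + \left(-48 + 98784\right)\right) = 45957 + \frac{2642194 \left(-15981 + 98736\right)}{261} = 45957 + \frac{2642194}{261} \cdot 82755 = 45957 + \frac{24294973830}{29} = \frac{24296306583}{29}$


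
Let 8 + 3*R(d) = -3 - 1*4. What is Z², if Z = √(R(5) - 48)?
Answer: -53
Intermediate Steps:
R(d) = -5 (R(d) = -8/3 + (-3 - 1*4)/3 = -8/3 + (-3 - 4)/3 = -8/3 + (⅓)*(-7) = -8/3 - 7/3 = -5)
Z = I*√53 (Z = √(-5 - 48) = √(-53) = I*√53 ≈ 7.2801*I)
Z² = (I*√53)² = -53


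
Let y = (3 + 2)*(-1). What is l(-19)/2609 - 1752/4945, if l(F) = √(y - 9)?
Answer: -1752/4945 + I*√14/2609 ≈ -0.3543 + 0.0014341*I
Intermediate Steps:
y = -5 (y = 5*(-1) = -5)
l(F) = I*√14 (l(F) = √(-5 - 9) = √(-14) = I*√14)
l(-19)/2609 - 1752/4945 = (I*√14)/2609 - 1752/4945 = (I*√14)*(1/2609) - 1752*1/4945 = I*√14/2609 - 1752/4945 = -1752/4945 + I*√14/2609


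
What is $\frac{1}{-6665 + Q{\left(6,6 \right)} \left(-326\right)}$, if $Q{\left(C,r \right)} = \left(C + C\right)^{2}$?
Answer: $- \frac{1}{53609} \approx -1.8654 \cdot 10^{-5}$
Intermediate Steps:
$Q{\left(C,r \right)} = 4 C^{2}$ ($Q{\left(C,r \right)} = \left(2 C\right)^{2} = 4 C^{2}$)
$\frac{1}{-6665 + Q{\left(6,6 \right)} \left(-326\right)} = \frac{1}{-6665 + 4 \cdot 6^{2} \left(-326\right)} = \frac{1}{-6665 + 4 \cdot 36 \left(-326\right)} = \frac{1}{-6665 + 144 \left(-326\right)} = \frac{1}{-6665 - 46944} = \frac{1}{-53609} = - \frac{1}{53609}$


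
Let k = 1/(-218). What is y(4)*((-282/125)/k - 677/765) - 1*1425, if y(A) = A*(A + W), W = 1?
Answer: 32104987/3825 ≈ 8393.5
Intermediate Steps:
k = -1/218 ≈ -0.0045872
y(A) = A*(1 + A) (y(A) = A*(A + 1) = A*(1 + A))
y(4)*((-282/125)/k - 677/765) - 1*1425 = (4*(1 + 4))*((-282/125)/(-1/218) - 677/765) - 1*1425 = (4*5)*(-282*1/125*(-218) - 677*1/765) - 1425 = 20*(-282/125*(-218) - 677/765) - 1425 = 20*(61476/125 - 677/765) - 1425 = 20*(9388903/19125) - 1425 = 37555612/3825 - 1425 = 32104987/3825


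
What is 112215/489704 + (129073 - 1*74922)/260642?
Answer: 27882951667/63818714984 ≈ 0.43691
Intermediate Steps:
112215/489704 + (129073 - 1*74922)/260642 = 112215*(1/489704) + (129073 - 74922)*(1/260642) = 112215/489704 + 54151*(1/260642) = 112215/489704 + 54151/260642 = 27882951667/63818714984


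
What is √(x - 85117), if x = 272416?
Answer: 3*√20811 ≈ 432.78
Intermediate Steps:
√(x - 85117) = √(272416 - 85117) = √187299 = 3*√20811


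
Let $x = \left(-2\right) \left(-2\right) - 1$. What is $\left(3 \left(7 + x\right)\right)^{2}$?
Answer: $900$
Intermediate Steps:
$x = 3$ ($x = 4 - 1 = 3$)
$\left(3 \left(7 + x\right)\right)^{2} = \left(3 \left(7 + 3\right)\right)^{2} = \left(3 \cdot 10\right)^{2} = 30^{2} = 900$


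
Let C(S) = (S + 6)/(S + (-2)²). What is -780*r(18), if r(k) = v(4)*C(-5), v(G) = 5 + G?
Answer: 7020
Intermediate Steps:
C(S) = (6 + S)/(4 + S) (C(S) = (6 + S)/(S + 4) = (6 + S)/(4 + S))
r(k) = -9 (r(k) = (5 + 4)*((6 - 5)/(4 - 5)) = 9*(1/(-1)) = 9*(-1*1) = 9*(-1) = -9)
-780*r(18) = -780*(-9) = 7020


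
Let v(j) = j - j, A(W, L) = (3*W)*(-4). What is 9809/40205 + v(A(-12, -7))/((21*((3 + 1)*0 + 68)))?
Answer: 577/2365 ≈ 0.24397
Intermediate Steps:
A(W, L) = -12*W
v(j) = 0
9809/40205 + v(A(-12, -7))/((21*((3 + 1)*0 + 68))) = 9809/40205 + 0/((21*((3 + 1)*0 + 68))) = 9809*(1/40205) + 0/((21*(4*0 + 68))) = 577/2365 + 0/((21*(0 + 68))) = 577/2365 + 0/((21*68)) = 577/2365 + 0/1428 = 577/2365 + 0*(1/1428) = 577/2365 + 0 = 577/2365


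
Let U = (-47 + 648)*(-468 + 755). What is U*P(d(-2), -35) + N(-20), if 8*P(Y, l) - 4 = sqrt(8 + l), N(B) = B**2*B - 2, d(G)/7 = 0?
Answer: 156483/2 + 517461*I*sqrt(3)/8 ≈ 78242.0 + 1.1203e+5*I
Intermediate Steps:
d(G) = 0 (d(G) = 7*0 = 0)
N(B) = -2 + B**3 (N(B) = B**3 - 2 = -2 + B**3)
P(Y, l) = 1/2 + sqrt(8 + l)/8
U = 172487 (U = 601*287 = 172487)
U*P(d(-2), -35) + N(-20) = 172487*(1/2 + sqrt(8 - 35)/8) + (-2 + (-20)**3) = 172487*(1/2 + sqrt(-27)/8) + (-2 - 8000) = 172487*(1/2 + (3*I*sqrt(3))/8) - 8002 = 172487*(1/2 + 3*I*sqrt(3)/8) - 8002 = (172487/2 + 517461*I*sqrt(3)/8) - 8002 = 156483/2 + 517461*I*sqrt(3)/8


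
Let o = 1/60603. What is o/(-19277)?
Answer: -1/1168244031 ≈ -8.5599e-10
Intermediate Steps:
o = 1/60603 ≈ 1.6501e-5
o/(-19277) = (1/60603)/(-19277) = (1/60603)*(-1/19277) = -1/1168244031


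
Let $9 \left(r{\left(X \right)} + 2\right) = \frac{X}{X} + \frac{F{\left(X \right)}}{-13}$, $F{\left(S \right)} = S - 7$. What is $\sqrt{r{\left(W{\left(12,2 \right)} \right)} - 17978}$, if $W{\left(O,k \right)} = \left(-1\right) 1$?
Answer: $\frac{i \sqrt{27347307}}{39} \approx 134.09 i$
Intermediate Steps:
$F{\left(S \right)} = -7 + S$
$W{\left(O,k \right)} = -1$
$r{\left(X \right)} = - \frac{214}{117} - \frac{X}{117}$ ($r{\left(X \right)} = -2 + \frac{\frac{X}{X} + \frac{-7 + X}{-13}}{9} = -2 + \frac{1 + \left(-7 + X\right) \left(- \frac{1}{13}\right)}{9} = -2 + \frac{1 - \left(- \frac{7}{13} + \frac{X}{13}\right)}{9} = -2 + \frac{\frac{20}{13} - \frac{X}{13}}{9} = -2 - \left(- \frac{20}{117} + \frac{X}{117}\right) = - \frac{214}{117} - \frac{X}{117}$)
$\sqrt{r{\left(W{\left(12,2 \right)} \right)} - 17978} = \sqrt{\left(- \frac{214}{117} - - \frac{1}{117}\right) - 17978} = \sqrt{\left(- \frac{214}{117} + \frac{1}{117}\right) - 17978} = \sqrt{- \frac{71}{39} - 17978} = \sqrt{- \frac{701213}{39}} = \frac{i \sqrt{27347307}}{39}$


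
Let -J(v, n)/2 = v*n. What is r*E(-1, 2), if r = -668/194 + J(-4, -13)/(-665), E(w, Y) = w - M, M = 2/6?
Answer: 282696/64505 ≈ 4.3825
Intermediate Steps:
M = 1/3 (M = 2*(1/6) = 1/3 ≈ 0.33333)
E(w, Y) = -1/3 + w (E(w, Y) = w - 1*1/3 = w - 1/3 = -1/3 + w)
J(v, n) = -2*n*v (J(v, n) = -2*v*n = -2*n*v)
r = -212022/64505 (r = -668/194 - 2*(-13)*(-4)/(-665) = -668*1/194 - 104*(-1/665) = -334/97 + 104/665 = -212022/64505 ≈ -3.2869)
r*E(-1, 2) = -212022*(-1/3 - 1)/64505 = -212022/64505*(-4/3) = 282696/64505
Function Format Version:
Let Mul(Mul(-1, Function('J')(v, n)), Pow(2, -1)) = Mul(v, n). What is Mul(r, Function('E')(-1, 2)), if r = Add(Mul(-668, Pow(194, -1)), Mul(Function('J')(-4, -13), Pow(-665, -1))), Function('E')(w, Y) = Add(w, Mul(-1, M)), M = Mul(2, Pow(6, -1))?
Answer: Rational(282696, 64505) ≈ 4.3825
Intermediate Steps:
M = Rational(1, 3) (M = Mul(2, Rational(1, 6)) = Rational(1, 3) ≈ 0.33333)
Function('E')(w, Y) = Add(Rational(-1, 3), w) (Function('E')(w, Y) = Add(w, Mul(-1, Rational(1, 3))) = Add(w, Rational(-1, 3)) = Add(Rational(-1, 3), w))
Function('J')(v, n) = Mul(-2, n, v) (Function('J')(v, n) = Mul(-2, Mul(v, n)) = Mul(-2, Mul(n, v)) = Mul(-2, n, v))
r = Rational(-212022, 64505) (r = Add(Mul(-668, Pow(194, -1)), Mul(Mul(-2, -13, -4), Pow(-665, -1))) = Add(Mul(-668, Rational(1, 194)), Mul(-104, Rational(-1, 665))) = Add(Rational(-334, 97), Rational(104, 665)) = Rational(-212022, 64505) ≈ -3.2869)
Mul(r, Function('E')(-1, 2)) = Mul(Rational(-212022, 64505), Add(Rational(-1, 3), -1)) = Mul(Rational(-212022, 64505), Rational(-4, 3)) = Rational(282696, 64505)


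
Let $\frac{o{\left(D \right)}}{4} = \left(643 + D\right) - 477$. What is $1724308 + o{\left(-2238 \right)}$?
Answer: $1716020$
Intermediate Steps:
$o{\left(D \right)} = 664 + 4 D$ ($o{\left(D \right)} = 4 \left(\left(643 + D\right) - 477\right) = 4 \left(166 + D\right) = 664 + 4 D$)
$1724308 + o{\left(-2238 \right)} = 1724308 + \left(664 + 4 \left(-2238\right)\right) = 1724308 + \left(664 - 8952\right) = 1724308 - 8288 = 1716020$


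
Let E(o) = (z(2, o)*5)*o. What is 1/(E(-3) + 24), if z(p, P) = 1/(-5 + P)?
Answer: 8/207 ≈ 0.038647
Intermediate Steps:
E(o) = 5*o/(-5 + o) (E(o) = (5/(-5 + o))*o = 5*o/(-5 + o))
1/(E(-3) + 24) = 1/(5*(-3)/(-5 - 3) + 24) = 1/(5*(-3)/(-8) + 24) = 1/(5*(-3)*(-1/8) + 24) = 1/(15/8 + 24) = 1/(207/8) = 8/207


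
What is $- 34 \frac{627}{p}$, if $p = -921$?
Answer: $\frac{7106}{307} \approx 23.147$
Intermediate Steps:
$- 34 \frac{627}{p} = - 34 \frac{627}{-921} = - 34 \cdot 627 \left(- \frac{1}{921}\right) = \left(-34\right) \left(- \frac{209}{307}\right) = \frac{7106}{307}$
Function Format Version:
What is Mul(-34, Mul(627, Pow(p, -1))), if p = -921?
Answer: Rational(7106, 307) ≈ 23.147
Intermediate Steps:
Mul(-34, Mul(627, Pow(p, -1))) = Mul(-34, Mul(627, Pow(-921, -1))) = Mul(-34, Mul(627, Rational(-1, 921))) = Mul(-34, Rational(-209, 307)) = Rational(7106, 307)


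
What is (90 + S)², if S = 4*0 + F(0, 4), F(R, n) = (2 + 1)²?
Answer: 9801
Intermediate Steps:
F(R, n) = 9 (F(R, n) = 3² = 9)
S = 9 (S = 4*0 + 9 = 0 + 9 = 9)
(90 + S)² = (90 + 9)² = 99² = 9801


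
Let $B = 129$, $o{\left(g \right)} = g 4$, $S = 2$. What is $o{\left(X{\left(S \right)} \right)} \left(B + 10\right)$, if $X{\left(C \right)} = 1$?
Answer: $556$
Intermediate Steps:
$o{\left(g \right)} = 4 g$
$o{\left(X{\left(S \right)} \right)} \left(B + 10\right) = 4 \cdot 1 \left(129 + 10\right) = 4 \cdot 139 = 556$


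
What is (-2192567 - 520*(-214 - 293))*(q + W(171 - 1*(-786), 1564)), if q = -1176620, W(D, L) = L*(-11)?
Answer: 2302799346848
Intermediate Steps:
W(D, L) = -11*L
(-2192567 - 520*(-214 - 293))*(q + W(171 - 1*(-786), 1564)) = (-2192567 - 520*(-214 - 293))*(-1176620 - 11*1564) = (-2192567 - 520*(-507))*(-1176620 - 17204) = (-2192567 + 263640)*(-1193824) = -1928927*(-1193824) = 2302799346848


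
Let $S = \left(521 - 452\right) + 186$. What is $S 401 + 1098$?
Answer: $103353$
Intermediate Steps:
$S = 255$ ($S = 69 + 186 = 255$)
$S 401 + 1098 = 255 \cdot 401 + 1098 = 102255 + 1098 = 103353$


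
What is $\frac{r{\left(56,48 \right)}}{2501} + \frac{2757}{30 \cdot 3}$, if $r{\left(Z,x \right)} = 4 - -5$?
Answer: $\frac{2298689}{75030} \approx 30.637$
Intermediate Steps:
$r{\left(Z,x \right)} = 9$ ($r{\left(Z,x \right)} = 4 + 5 = 9$)
$\frac{r{\left(56,48 \right)}}{2501} + \frac{2757}{30 \cdot 3} = \frac{9}{2501} + \frac{2757}{30 \cdot 3} = 9 \cdot \frac{1}{2501} + \frac{2757}{90} = \frac{9}{2501} + 2757 \cdot \frac{1}{90} = \frac{9}{2501} + \frac{919}{30} = \frac{2298689}{75030}$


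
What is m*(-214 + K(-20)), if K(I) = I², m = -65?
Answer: -12090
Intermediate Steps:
m*(-214 + K(-20)) = -65*(-214 + (-20)²) = -65*(-214 + 400) = -65*186 = -12090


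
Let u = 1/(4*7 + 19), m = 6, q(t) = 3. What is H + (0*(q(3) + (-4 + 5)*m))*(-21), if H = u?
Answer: 1/47 ≈ 0.021277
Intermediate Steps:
u = 1/47 (u = 1/(28 + 19) = 1/47 ≈ 0.021277)
H = 1/47 ≈ 0.021277
H + (0*(q(3) + (-4 + 5)*m))*(-21) = 1/47 + (0*(3 + (-4 + 5)*6))*(-21) = 1/47 + (0*(3 + 1*6))*(-21) = 1/47 + (0*(3 + 6))*(-21) = 1/47 + (0*9)*(-21) = 1/47 + 0*(-21) = 1/47 + 0 = 1/47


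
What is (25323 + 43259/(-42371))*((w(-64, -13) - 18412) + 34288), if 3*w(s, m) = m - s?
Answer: 17051879003582/42371 ≈ 4.0244e+8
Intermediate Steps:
w(s, m) = -s/3 + m/3 (w(s, m) = (m - s)/3 = -s/3 + m/3)
(25323 + 43259/(-42371))*((w(-64, -13) - 18412) + 34288) = (25323 + 43259/(-42371))*(((-⅓*(-64) + (⅓)*(-13)) - 18412) + 34288) = (25323 + 43259*(-1/42371))*(((64/3 - 13/3) - 18412) + 34288) = (25323 - 43259/42371)*((17 - 18412) + 34288) = 1072917574*(-18395 + 34288)/42371 = (1072917574/42371)*15893 = 17051879003582/42371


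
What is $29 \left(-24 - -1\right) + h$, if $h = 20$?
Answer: $-647$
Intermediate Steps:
$29 \left(-24 - -1\right) + h = 29 \left(-24 - -1\right) + 20 = 29 \left(-24 + 1\right) + 20 = 29 \left(-23\right) + 20 = -667 + 20 = -647$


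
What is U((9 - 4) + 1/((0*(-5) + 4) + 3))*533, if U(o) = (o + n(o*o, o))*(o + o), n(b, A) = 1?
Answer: 1650168/49 ≈ 33677.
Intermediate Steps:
U(o) = 2*o*(1 + o) (U(o) = (o + 1)*(o + o) = (1 + o)*(2*o) = 2*o*(1 + o))
U((9 - 4) + 1/((0*(-5) + 4) + 3))*533 = (2*((9 - 4) + 1/((0*(-5) + 4) + 3))*(1 + ((9 - 4) + 1/((0*(-5) + 4) + 3))))*533 = (2*(5 + 1/((0 + 4) + 3))*(1 + (5 + 1/((0 + 4) + 3))))*533 = (2*(5 + 1/(4 + 3))*(1 + (5 + 1/(4 + 3))))*533 = (2*(5 + 1/7)*(1 + (5 + 1/7)))*533 = (2*(36/7)*(1 + 36/7))*533 = (2*(36/7)*(43/7))*533 = (3096/49)*533 = 1650168/49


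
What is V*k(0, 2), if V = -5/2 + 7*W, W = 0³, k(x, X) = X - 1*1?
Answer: -5/2 ≈ -2.5000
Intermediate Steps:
k(x, X) = -1 + X (k(x, X) = X - 1 = -1 + X)
W = 0
V = -5/2 (V = -5/2 + 7*0 = -5*½ + 0 = -5/2 + 0 = -5/2 ≈ -2.5000)
V*k(0, 2) = -5*(-1 + 2)/2 = -5/2*1 = -5/2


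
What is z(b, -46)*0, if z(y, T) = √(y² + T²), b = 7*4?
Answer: 0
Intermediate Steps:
b = 28
z(y, T) = √(T² + y²)
z(b, -46)*0 = √((-46)² + 28²)*0 = √(2116 + 784)*0 = √2900*0 = (10*√29)*0 = 0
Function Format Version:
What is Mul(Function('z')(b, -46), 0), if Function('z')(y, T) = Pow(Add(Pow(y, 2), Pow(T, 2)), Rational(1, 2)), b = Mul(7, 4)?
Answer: 0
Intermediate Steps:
b = 28
Function('z')(y, T) = Pow(Add(Pow(T, 2), Pow(y, 2)), Rational(1, 2))
Mul(Function('z')(b, -46), 0) = Mul(Pow(Add(Pow(-46, 2), Pow(28, 2)), Rational(1, 2)), 0) = Mul(Pow(Add(2116, 784), Rational(1, 2)), 0) = Mul(Pow(2900, Rational(1, 2)), 0) = Mul(Mul(10, Pow(29, Rational(1, 2))), 0) = 0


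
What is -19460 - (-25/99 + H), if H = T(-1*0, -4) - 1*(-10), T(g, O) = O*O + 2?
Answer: -1929287/99 ≈ -19488.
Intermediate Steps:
T(g, O) = 2 + O² (T(g, O) = O² + 2 = 2 + O²)
H = 28 (H = (2 + (-4)²) - 1*(-10) = (2 + 16) + 10 = 18 + 10 = 28)
-19460 - (-25/99 + H) = -19460 - (-25/99 + 28) = -19460 - 1*2747/99 = -19460 - 2747/99 = -1929287/99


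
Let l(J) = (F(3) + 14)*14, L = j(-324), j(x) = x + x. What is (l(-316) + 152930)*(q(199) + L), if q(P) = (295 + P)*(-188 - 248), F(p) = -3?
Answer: -33071042688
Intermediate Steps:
j(x) = 2*x
q(P) = -128620 - 436*P (q(P) = (295 + P)*(-436) = -128620 - 436*P)
L = -648 (L = 2*(-324) = -648)
l(J) = 154 (l(J) = (-3 + 14)*14 = 11*14 = 154)
(l(-316) + 152930)*(q(199) + L) = (154 + 152930)*((-128620 - 436*199) - 648) = 153084*((-128620 - 86764) - 648) = 153084*(-215384 - 648) = 153084*(-216032) = -33071042688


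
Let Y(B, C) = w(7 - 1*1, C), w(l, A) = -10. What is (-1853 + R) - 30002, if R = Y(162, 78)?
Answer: -31865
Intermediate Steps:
Y(B, C) = -10
R = -10
(-1853 + R) - 30002 = (-1853 - 10) - 30002 = -1863 - 30002 = -31865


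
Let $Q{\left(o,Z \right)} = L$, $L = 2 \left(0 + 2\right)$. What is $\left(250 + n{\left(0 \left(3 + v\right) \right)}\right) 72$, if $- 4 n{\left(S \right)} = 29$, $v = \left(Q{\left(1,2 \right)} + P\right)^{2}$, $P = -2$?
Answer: $17478$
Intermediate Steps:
$L = 4$ ($L = 2 \cdot 2 = 4$)
$Q{\left(o,Z \right)} = 4$
$v = 4$ ($v = \left(4 - 2\right)^{2} = 2^{2} = 4$)
$n{\left(S \right)} = - \frac{29}{4}$ ($n{\left(S \right)} = \left(- \frac{1}{4}\right) 29 = - \frac{29}{4}$)
$\left(250 + n{\left(0 \left(3 + v\right) \right)}\right) 72 = \left(250 - \frac{29}{4}\right) 72 = \frac{971}{4} \cdot 72 = 17478$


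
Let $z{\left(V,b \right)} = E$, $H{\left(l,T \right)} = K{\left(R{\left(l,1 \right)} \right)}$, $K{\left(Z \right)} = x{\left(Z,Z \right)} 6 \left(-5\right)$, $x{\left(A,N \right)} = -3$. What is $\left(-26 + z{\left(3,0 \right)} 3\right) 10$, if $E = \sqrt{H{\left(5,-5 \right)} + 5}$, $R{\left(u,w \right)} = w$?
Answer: $-260 + 30 \sqrt{95} \approx 32.404$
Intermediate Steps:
$K{\left(Z \right)} = 90$ ($K{\left(Z \right)} = \left(-3\right) 6 \left(-5\right) = \left(-18\right) \left(-5\right) = 90$)
$H{\left(l,T \right)} = 90$
$E = \sqrt{95}$ ($E = \sqrt{90 + 5} = \sqrt{95} \approx 9.7468$)
$z{\left(V,b \right)} = \sqrt{95}$
$\left(-26 + z{\left(3,0 \right)} 3\right) 10 = \left(-26 + \sqrt{95} \cdot 3\right) 10 = \left(-26 + 3 \sqrt{95}\right) 10 = -260 + 30 \sqrt{95}$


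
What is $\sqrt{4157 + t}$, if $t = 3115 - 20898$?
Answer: $3 i \sqrt{1514} \approx 116.73 i$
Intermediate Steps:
$t = -17783$
$\sqrt{4157 + t} = \sqrt{4157 - 17783} = \sqrt{-13626} = 3 i \sqrt{1514}$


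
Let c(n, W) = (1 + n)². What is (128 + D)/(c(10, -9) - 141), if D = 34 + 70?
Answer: -58/5 ≈ -11.600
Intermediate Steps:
D = 104
(128 + D)/(c(10, -9) - 141) = (128 + 104)/((1 + 10)² - 141) = 232/(11² - 141) = 232/(121 - 141) = 232/(-20) = 232*(-1/20) = -58/5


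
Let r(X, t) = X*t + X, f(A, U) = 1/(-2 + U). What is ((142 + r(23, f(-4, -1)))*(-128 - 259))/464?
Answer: -7611/58 ≈ -131.22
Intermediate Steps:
r(X, t) = X + X*t
((142 + r(23, f(-4, -1)))*(-128 - 259))/464 = ((142 + 23*(1 + 1/(-2 - 1)))*(-128 - 259))/464 = ((142 + 23*(1 + 1/(-3)))*(-387))*(1/464) = ((142 + 23*(1 - 1/3))*(-387))*(1/464) = ((142 + 23*(2/3))*(-387))*(1/464) = ((142 + 46/3)*(-387))*(1/464) = ((472/3)*(-387))*(1/464) = -60888*1/464 = -7611/58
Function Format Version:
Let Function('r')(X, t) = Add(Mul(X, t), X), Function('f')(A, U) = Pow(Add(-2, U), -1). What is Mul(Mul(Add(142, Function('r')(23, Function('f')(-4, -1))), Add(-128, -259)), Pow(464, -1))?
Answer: Rational(-7611, 58) ≈ -131.22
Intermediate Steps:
Function('r')(X, t) = Add(X, Mul(X, t))
Mul(Mul(Add(142, Function('r')(23, Function('f')(-4, -1))), Add(-128, -259)), Pow(464, -1)) = Mul(Mul(Add(142, Mul(23, Add(1, Pow(Add(-2, -1), -1)))), Add(-128, -259)), Pow(464, -1)) = Mul(Mul(Add(142, Mul(23, Add(1, Pow(-3, -1)))), -387), Rational(1, 464)) = Mul(Mul(Add(142, Mul(23, Add(1, Rational(-1, 3)))), -387), Rational(1, 464)) = Mul(Mul(Add(142, Mul(23, Rational(2, 3))), -387), Rational(1, 464)) = Mul(Mul(Add(142, Rational(46, 3)), -387), Rational(1, 464)) = Mul(Mul(Rational(472, 3), -387), Rational(1, 464)) = Mul(-60888, Rational(1, 464)) = Rational(-7611, 58)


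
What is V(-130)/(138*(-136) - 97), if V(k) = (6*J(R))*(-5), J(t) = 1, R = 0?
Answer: 6/3773 ≈ 0.0015902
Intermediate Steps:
V(k) = -30 (V(k) = (6*1)*(-5) = 6*(-5) = -30)
V(-130)/(138*(-136) - 97) = -30/(138*(-136) - 97) = -30/(-18768 - 97) = -30/(-18865) = -30*(-1/18865) = 6/3773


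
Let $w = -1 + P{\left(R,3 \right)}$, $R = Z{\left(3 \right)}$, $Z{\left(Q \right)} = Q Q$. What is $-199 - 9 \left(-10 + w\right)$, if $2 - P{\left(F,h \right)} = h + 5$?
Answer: $-46$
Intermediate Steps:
$Z{\left(Q \right)} = Q^{2}$
$R = 9$ ($R = 3^{2} = 9$)
$P{\left(F,h \right)} = -3 - h$ ($P{\left(F,h \right)} = 2 - \left(h + 5\right) = 2 - \left(5 + h\right) = -3 - h$)
$w = -7$ ($w = -1 - 6 = -7$)
$-199 - 9 \left(-10 + w\right) = -199 - 9 \left(-10 - 7\right) = -199 - 9 \left(-17\right) = -199 - -153 = -199 + 153 = -46$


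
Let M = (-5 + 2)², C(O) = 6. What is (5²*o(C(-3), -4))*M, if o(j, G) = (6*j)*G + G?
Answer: -33300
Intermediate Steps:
o(j, G) = G + 6*G*j (o(j, G) = 6*G*j + G = G + 6*G*j)
M = 9 (M = (-3)² = 9)
(5²*o(C(-3), -4))*M = (5²*(-4*(1 + 6*6)))*9 = (25*(-4*(1 + 36)))*9 = (25*(-4*37))*9 = (25*(-148))*9 = -3700*9 = -33300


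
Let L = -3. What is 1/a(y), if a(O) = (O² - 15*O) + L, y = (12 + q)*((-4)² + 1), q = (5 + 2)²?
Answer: 1/1059811 ≈ 9.4356e-7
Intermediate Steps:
q = 49 (q = 7² = 49)
y = 1037 (y = (12 + 49)*((-4)² + 1) = 61*(16 + 1) = 61*17 = 1037)
a(O) = -3 + O² - 15*O (a(O) = (O² - 15*O) - 3 = -3 + O² - 15*O)
1/a(y) = 1/(-3 + 1037² - 15*1037) = 1/(-3 + 1075369 - 15555) = 1/1059811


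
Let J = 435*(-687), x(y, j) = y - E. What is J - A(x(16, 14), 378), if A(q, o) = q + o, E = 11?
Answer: -299228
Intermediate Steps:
x(y, j) = -11 + y (x(y, j) = y - 1*11 = y - 11 = -11 + y)
A(q, o) = o + q
J = -298845
J - A(x(16, 14), 378) = -298845 - (378 + (-11 + 16)) = -298845 - (378 + 5) = -298845 - 1*383 = -298845 - 383 = -299228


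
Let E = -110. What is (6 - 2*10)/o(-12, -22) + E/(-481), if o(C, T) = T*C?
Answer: 11153/63492 ≈ 0.17566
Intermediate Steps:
o(C, T) = C*T
(6 - 2*10)/o(-12, -22) + E/(-481) = (6 - 2*10)/((-12*(-22))) - 110/(-481) = (6 - 20)/264 - 110*(-1/481) = -14*1/264 + 110/481 = -7/132 + 110/481 = 11153/63492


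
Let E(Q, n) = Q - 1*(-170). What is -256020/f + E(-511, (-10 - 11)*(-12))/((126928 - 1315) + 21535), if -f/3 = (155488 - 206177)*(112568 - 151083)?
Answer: -130634440083/57455020639316 ≈ -0.0022737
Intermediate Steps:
E(Q, n) = 170 + Q (E(Q, n) = Q + 170 = 170 + Q)
f = -5856860505 (f = -3*(155488 - 206177)*(112568 - 151083) = -(-152067)*(-38515) = -3*1952286835 = -5856860505)
-256020/f + E(-511, (-10 - 11)*(-12))/((126928 - 1315) + 21535) = -256020/(-5856860505) + (170 - 511)/((126928 - 1315) + 21535) = -256020*(-1/5856860505) - 341/(125613 + 21535) = 17068/390457367 - 341/147148 = -130634440083/57455020639316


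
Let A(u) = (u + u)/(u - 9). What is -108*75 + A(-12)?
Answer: -56692/7 ≈ -8098.9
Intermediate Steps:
A(u) = 2*u/(-9 + u) (A(u) = (2*u)/(-9 + u) = 2*u/(-9 + u))
-108*75 + A(-12) = -108*75 + 2*(-12)/(-9 - 12) = -8100 + 2*(-12)/(-21) = -8100 + 2*(-12)*(-1/21) = -8100 + 8/7 = -56692/7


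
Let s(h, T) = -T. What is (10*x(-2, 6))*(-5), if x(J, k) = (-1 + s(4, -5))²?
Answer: -800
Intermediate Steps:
x(J, k) = 16 (x(J, k) = (-1 - 1*(-5))² = (-1 + 5)² = 4² = 16)
(10*x(-2, 6))*(-5) = (10*16)*(-5) = 160*(-5) = -800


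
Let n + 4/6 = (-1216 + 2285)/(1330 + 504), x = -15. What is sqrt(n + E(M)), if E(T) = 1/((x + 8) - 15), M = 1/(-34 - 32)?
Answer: I*sqrt(118350771)/30261 ≈ 0.3595*I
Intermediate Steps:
M = -1/66 (M = 1/(-66) = -1/66 ≈ -0.015152)
E(T) = -1/22 (E(T) = 1/((-15 + 8) - 15) = 1/(-7 - 15) = 1/(-22) = -1/22)
n = -461/5502 (n = -2/3 + (-1216 + 2285)/(1330 + 504) = -2/3 + 1069/1834 = -461/5502 ≈ -0.083788)
sqrt(n + E(M)) = sqrt(-461/5502 - 1/22) = sqrt(-3911/30261) = I*sqrt(118350771)/30261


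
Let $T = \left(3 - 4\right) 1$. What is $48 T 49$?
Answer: $-2352$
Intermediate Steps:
$T = -1$ ($T = \left(-1\right) 1 = -1$)
$48 T 49 = 48 \left(-1\right) 49 = \left(-48\right) 49 = -2352$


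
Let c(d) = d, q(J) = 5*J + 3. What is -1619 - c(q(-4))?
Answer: -1602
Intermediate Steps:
q(J) = 3 + 5*J
-1619 - c(q(-4)) = -1619 - (3 + 5*(-4)) = -1619 - (3 - 20) = -1619 - 1*(-17) = -1619 + 17 = -1602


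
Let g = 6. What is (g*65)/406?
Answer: 195/203 ≈ 0.96059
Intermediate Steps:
(g*65)/406 = (6*65)/406 = 390*(1/406) = 195/203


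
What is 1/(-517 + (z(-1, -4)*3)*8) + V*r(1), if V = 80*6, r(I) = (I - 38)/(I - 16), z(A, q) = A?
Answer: 640543/541 ≈ 1184.0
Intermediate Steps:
r(I) = (-38 + I)/(-16 + I)
V = 480
1/(-517 + (z(-1, -4)*3)*8) + V*r(1) = 1/(-517 - 1*3*8) + 480*((-38 + 1)/(-16 + 1)) = 1/(-517 - 3*8) + 480*(-37/(-15)) = 1/(-517 - 24) + 480*(-1/15*(-37)) = 1/(-541) + 480*(37/15) = -1/541 + 1184 = 640543/541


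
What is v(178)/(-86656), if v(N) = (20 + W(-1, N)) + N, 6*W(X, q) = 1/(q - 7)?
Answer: -203149/88909056 ≈ -0.0022849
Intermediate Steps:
W(X, q) = 1/(6*(-7 + q)) (W(X, q) = 1/(6*(q - 7)) = 1/(6*(-7 + q)))
v(N) = 20 + N + 1/(6*(-7 + N)) (v(N) = (20 + 1/(6*(-7 + N))) + N = 20 + N + 1/(6*(-7 + N)))
v(178)/(-86656) = ((⅙ + (-7 + 178)*(20 + 178))/(-7 + 178))/(-86656) = ((⅙ + 171*198)/171)*(-1/86656) = ((⅙ + 33858)/171)*(-1/86656) = ((1/171)*(203149/6))*(-1/86656) = (203149/1026)*(-1/86656) = -203149/88909056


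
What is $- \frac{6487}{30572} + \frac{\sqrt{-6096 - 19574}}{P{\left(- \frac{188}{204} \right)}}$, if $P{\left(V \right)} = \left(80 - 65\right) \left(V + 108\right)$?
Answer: $- \frac{6487}{30572} + \frac{17 i \sqrt{25670}}{27305} \approx -0.21219 + 0.099752 i$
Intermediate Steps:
$P{\left(V \right)} = 1620 + 15 V$ ($P{\left(V \right)} = 15 \left(108 + V\right) = 1620 + 15 V$)
$- \frac{6487}{30572} + \frac{\sqrt{-6096 - 19574}}{P{\left(- \frac{188}{204} \right)}} = - \frac{6487}{30572} + \frac{\sqrt{-6096 - 19574}}{1620 + 15 \left(- \frac{188}{204}\right)} = \left(-6487\right) \frac{1}{30572} + \frac{\sqrt{-25670}}{1620 + 15 \left(\left(-188\right) \frac{1}{204}\right)} = - \frac{6487}{30572} + \frac{i \sqrt{25670}}{1620 + 15 \left(- \frac{47}{51}\right)} = - \frac{6487}{30572} + \frac{i \sqrt{25670}}{1620 - \frac{235}{17}} = - \frac{6487}{30572} + \frac{i \sqrt{25670}}{\frac{27305}{17}} = - \frac{6487}{30572} + i \sqrt{25670} \cdot \frac{17}{27305} = - \frac{6487}{30572} + \frac{17 i \sqrt{25670}}{27305}$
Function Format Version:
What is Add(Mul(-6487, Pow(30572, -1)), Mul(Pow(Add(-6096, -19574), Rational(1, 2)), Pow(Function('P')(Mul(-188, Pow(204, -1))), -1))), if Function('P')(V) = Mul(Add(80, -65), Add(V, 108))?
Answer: Add(Rational(-6487, 30572), Mul(Rational(17, 27305), I, Pow(25670, Rational(1, 2)))) ≈ Add(-0.21219, Mul(0.099752, I))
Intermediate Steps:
Function('P')(V) = Add(1620, Mul(15, V)) (Function('P')(V) = Mul(15, Add(108, V)) = Add(1620, Mul(15, V)))
Add(Mul(-6487, Pow(30572, -1)), Mul(Pow(Add(-6096, -19574), Rational(1, 2)), Pow(Function('P')(Mul(-188, Pow(204, -1))), -1))) = Add(Mul(-6487, Pow(30572, -1)), Mul(Pow(Add(-6096, -19574), Rational(1, 2)), Pow(Add(1620, Mul(15, Mul(-188, Pow(204, -1)))), -1))) = Add(Mul(-6487, Rational(1, 30572)), Mul(Pow(-25670, Rational(1, 2)), Pow(Add(1620, Mul(15, Mul(-188, Rational(1, 204)))), -1))) = Add(Rational(-6487, 30572), Mul(Mul(I, Pow(25670, Rational(1, 2))), Pow(Add(1620, Mul(15, Rational(-47, 51))), -1))) = Add(Rational(-6487, 30572), Mul(Mul(I, Pow(25670, Rational(1, 2))), Pow(Add(1620, Rational(-235, 17)), -1))) = Add(Rational(-6487, 30572), Mul(Mul(I, Pow(25670, Rational(1, 2))), Pow(Rational(27305, 17), -1))) = Add(Rational(-6487, 30572), Mul(Mul(I, Pow(25670, Rational(1, 2))), Rational(17, 27305))) = Add(Rational(-6487, 30572), Mul(Rational(17, 27305), I, Pow(25670, Rational(1, 2))))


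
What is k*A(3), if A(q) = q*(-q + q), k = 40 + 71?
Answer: 0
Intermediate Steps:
k = 111
A(q) = 0 (A(q) = q*0 = 0)
k*A(3) = 111*0 = 0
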